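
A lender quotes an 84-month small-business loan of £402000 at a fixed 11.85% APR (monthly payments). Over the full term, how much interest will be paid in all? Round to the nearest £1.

£191,392

Monthly rate = 11.85%/12 = 0.0098750; payment = 402,000 × 0.0098750 / (1 − (1+0.0098750)^−84) = £7,064.19.
Total paid = 84 × £7,064.19 = £593,391.96; interest = £593,391.96 − £402,000 = £191,391.96.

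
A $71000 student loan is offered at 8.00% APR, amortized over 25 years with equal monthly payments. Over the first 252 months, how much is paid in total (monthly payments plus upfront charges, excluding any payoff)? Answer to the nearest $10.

At 8.00% the monthly rate is 0.0066667, so the payment is 71,000 × 0.0066667 / (1 − 1.0066667^−300) = $547.99.
Total outlay = 252 × $547.99 = $138,093.48.

$138,090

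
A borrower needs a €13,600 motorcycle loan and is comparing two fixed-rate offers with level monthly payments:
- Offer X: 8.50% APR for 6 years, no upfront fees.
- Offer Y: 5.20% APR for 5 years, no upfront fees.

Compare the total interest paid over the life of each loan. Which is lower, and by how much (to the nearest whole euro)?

Offer X: at 8.50% the monthly rate is 0.0070833, so the payment is 13,600 × 0.0070833 / (1 − 1.0070833^−72) = €241.79.
Total interest on Offer X = 72 × €241.79 − €13,600 = €3,808.88.
Offer Y: at 5.20% the monthly rate is 0.0043333, so the payment is 13,600 × 0.0043333 / (1 − 1.0043333^−60) = €257.90.
Total interest on Offer Y = 60 × €257.90 − €13,600 = €1,874.00.
Offer Y is lower by €1,934.88.

Offer Y by €1,935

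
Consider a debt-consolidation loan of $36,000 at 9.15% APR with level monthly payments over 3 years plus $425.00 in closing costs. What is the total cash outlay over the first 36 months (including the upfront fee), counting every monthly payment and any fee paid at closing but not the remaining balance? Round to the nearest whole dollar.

At 9.15% the monthly rate is 0.0076250, so the payment is 36,000 × 0.0076250 / (1 − 1.0076250^−36) = $1,147.31.
Total outlay = 36 × $1,147.31 + $425.00 = $41,728.16.

$41,728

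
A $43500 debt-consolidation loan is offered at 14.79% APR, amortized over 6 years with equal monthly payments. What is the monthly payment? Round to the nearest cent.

$914.85

Monthly rate = 14.79%/12 = 0.0123250; payment = 43,500 × 0.0123250 / (1 − (1+0.0123250)^−72) = $914.85.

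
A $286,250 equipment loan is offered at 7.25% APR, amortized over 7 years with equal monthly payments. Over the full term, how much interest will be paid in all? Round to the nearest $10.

$79,600

At 7.25% the monthly rate is 0.0060417, so the payment is 286,250 × 0.0060417 / (1 − 1.0060417^−84) = $4,355.35.
Total paid = 84 × $4,355.35 = $365,849.40; interest = $365,849.40 − $286,250 = $79,599.40.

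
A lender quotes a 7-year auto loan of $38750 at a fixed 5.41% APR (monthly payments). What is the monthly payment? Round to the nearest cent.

$555.19

At 5.41% the monthly rate is 0.0045083, so the payment is 38,750 × 0.0045083 / (1 − 1.0045083^−84) = $555.19.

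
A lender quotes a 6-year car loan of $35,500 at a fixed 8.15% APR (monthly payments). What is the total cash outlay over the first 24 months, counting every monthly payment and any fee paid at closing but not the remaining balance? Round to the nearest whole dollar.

At 8.15% the monthly rate is 0.0067917, so the payment is 35,500 × 0.0067917 / (1 − 1.0067917^−72) = $625.03.
Total outlay = 24 × $625.03 = $15,000.72.

$15,001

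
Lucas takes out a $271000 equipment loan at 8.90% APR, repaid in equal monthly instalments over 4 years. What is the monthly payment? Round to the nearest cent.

Monthly rate = 8.9%/12 = 0.0074167; payment = 271,000 × 0.0074167 / (1 − (1+0.0074167)^−48) = $6,730.99.

$6,730.99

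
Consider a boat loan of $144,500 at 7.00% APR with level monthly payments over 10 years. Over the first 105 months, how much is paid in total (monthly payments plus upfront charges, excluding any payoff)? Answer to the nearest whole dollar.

$176,166

At 7.00% the monthly rate is 0.0058333, so the payment is 144,500 × 0.0058333 / (1 − 1.0058333^−120) = $1,677.77.
Total outlay = 105 × $1,677.77 = $176,165.85.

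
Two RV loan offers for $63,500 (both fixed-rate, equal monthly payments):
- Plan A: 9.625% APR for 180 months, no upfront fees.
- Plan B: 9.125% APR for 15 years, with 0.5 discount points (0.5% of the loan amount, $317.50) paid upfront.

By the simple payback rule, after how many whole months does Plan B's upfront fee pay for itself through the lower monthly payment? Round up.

Plan A: at 9.625% the monthly rate is 0.0080208, so the payment is 63,500 × 0.0080208 / (1 − 1.0080208^−180) = $667.88.
Plan B: monthly rate = 9.125%/12 = 0.0076042; payment = 63,500 × 0.0076042 / (1 − (1+0.0076042)^−180) = $648.79.
Monthly savings = $667.88 − $648.79 = $19.09.
Break-even = $317.50 / $19.09 = 16.63 → 17 months.

17 months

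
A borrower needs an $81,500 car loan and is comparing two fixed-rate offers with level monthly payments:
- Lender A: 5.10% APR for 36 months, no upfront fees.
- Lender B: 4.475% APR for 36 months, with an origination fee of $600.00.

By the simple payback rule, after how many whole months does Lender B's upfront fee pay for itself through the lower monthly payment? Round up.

Lender A: monthly rate = 5.1%/12 = 0.0042500; payment = 81,500 × 0.0042500 / (1 − (1+0.0042500)^−36) = $2,446.29.
Lender B: monthly rate = 4.475%/12 = 0.0037292; payment = 81,500 × 0.0037292 / (1 − (1+0.0037292)^−36) = $2,423.46.
Monthly savings = $2,446.29 − $2,423.46 = $22.83.
Break-even = $600.00 / $22.83 = 26.28 → 27 months.

27 months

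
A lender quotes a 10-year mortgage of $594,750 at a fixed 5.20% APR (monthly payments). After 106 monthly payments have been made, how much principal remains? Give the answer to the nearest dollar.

With monthly rate i = 5.2%/12 = 0.0043333, the balance after k of n payments is P · [(1+i)^n − (1+i)^k] / [(1+i)^n − 1].
(1+0.0043333)^120 = 1.68013908 and (1+0.0043333)^106 = 1.58144815, so the balance is 594,750 × (1.68013908 − 1.58144815) / (1.68013908 − 1) = $86,300.63.

$86,301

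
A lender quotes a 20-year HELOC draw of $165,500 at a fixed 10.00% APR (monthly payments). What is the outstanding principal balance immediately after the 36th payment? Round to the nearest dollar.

With monthly rate i = 10%/12 = 0.0083333, the balance after k of n payments is P · [(1+i)^n − (1+i)^k] / [(1+i)^n − 1].
(1+0.0083333)^240 = 7.32807363 and (1+0.0083333)^36 = 1.34818184, so the balance is 165,500 × (7.32807363 − 1.34818184) / (7.32807363 − 1) = $156,393.90.

$156,394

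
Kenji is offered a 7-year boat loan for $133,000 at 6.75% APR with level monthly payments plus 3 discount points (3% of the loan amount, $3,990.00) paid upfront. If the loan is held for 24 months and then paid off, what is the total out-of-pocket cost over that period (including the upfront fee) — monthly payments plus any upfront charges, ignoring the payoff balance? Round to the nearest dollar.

At 6.75% the monthly rate is 0.0056250, so the payment is 133,000 × 0.0056250 / (1 − 1.0056250^−84) = $1,991.11.
Total outlay = 24 × $1,991.11 + $3,990.00 = $51,776.64.

$51,777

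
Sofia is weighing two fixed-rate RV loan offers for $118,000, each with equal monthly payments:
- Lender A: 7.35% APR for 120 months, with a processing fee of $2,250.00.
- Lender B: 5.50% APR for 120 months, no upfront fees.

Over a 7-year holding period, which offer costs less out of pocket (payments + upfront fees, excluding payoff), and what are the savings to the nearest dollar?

Lender A: at 7.35% the monthly rate is 0.0061250, so the payment is 118,000 × 0.0061250 / (1 − 1.0061250^−120) = $1,391.46.
Lender B: at 5.50% the monthly rate is 0.0045833, so the payment is 118,000 × 0.0045833 / (1 − 1.0045833^−120) = $1,280.61.
Over 84 months: Lender A costs 84 × $1,391.46 + $2,250.00 = $119,132.64; Lender B costs 84 × $1,280.61 = $107,571.24.
Lender B is cheaper by $119,132.64 − $107,571.24 = $11,561.40.

Lender B by $11,561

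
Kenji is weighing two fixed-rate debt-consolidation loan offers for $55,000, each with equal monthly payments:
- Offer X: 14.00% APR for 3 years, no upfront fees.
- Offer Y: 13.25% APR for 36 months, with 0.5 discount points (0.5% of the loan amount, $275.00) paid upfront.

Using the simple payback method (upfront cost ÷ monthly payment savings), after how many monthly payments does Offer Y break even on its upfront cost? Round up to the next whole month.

Offer X: at 14.00% the monthly rate is 0.0116667, so the payment is 55,000 × 0.0116667 / (1 − 1.0116667^−36) = $1,879.77.
Offer Y: monthly rate = 13.25%/12 = 0.0110417; payment = 55,000 × 0.0110417 / (1 − (1+0.0110417)^−36) = $1,859.80.
Monthly savings = $1,879.77 − $1,859.80 = $19.97.
Break-even = $275.00 / $19.97 = 13.77 → 14 months.

14 months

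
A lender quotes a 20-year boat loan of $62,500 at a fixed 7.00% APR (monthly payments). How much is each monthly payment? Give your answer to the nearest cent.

At 7.00% the monthly rate is 0.0058333, so the payment is 62,500 × 0.0058333 / (1 − 1.0058333^−240) = $484.56.

$484.56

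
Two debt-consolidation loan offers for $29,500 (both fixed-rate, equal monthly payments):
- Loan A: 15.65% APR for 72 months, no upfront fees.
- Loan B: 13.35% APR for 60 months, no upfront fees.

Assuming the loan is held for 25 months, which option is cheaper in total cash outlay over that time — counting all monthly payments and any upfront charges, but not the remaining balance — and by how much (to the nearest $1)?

Loan A: at 15.65% the monthly rate is 0.0130417, so the payment is 29,500 × 0.0130417 / (1 − 1.0130417^−72) = $634.24.
Loan B: monthly rate = 13.35%/12 = 0.0111250; payment = 29,500 × 0.0111250 / (1 − (1+0.0111250)^−60) = $676.51.
Over 25 months: Loan A costs 25 × $634.24 = $15,856.00; Loan B costs 25 × $676.51 = $16,912.75.
Loan A is cheaper by $16,912.75 − $15,856.00 = $1,056.75.

Loan A by $1,057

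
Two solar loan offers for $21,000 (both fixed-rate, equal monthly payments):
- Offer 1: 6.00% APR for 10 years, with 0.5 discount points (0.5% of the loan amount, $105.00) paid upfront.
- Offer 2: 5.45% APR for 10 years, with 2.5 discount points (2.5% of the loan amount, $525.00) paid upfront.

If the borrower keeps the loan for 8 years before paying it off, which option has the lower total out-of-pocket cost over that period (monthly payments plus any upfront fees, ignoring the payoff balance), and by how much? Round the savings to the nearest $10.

Offer 2 by $130

Offer 1: at 6.00% the monthly rate is 0.0050000, so the payment is 21,000 × 0.0050000 / (1 − 1.0050000^−120) = $233.14.
Offer 2: at 5.45% the monthly rate is 0.0045417, so the payment is 21,000 × 0.0045417 / (1 − 1.0045417^−120) = $227.39.
Over 96 months: Offer 1 costs 96 × $233.14 + $105.00 = $22,486.44; Offer 2 costs 96 × $227.39 + $525.00 = $22,354.44.
Offer 2 is cheaper by $22,486.44 − $22,354.44 = $132.00.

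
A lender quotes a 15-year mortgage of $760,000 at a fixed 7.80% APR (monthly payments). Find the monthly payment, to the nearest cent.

At 7.80% the monthly rate is 0.0065000, so the payment is 760,000 × 0.0065000 / (1 − 1.0065000^−180) = $7,175.48.

$7,175.48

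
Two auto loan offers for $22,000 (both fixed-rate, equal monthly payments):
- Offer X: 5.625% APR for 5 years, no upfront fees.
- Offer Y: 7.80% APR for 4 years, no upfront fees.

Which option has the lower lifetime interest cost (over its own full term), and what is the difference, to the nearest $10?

Offer X: at 5.625% the monthly rate is 0.0046875, so the payment is 22,000 × 0.0046875 / (1 − 1.0046875^−60) = $421.50.
Total interest on Offer X = 60 × $421.50 − $22,000 = $3,290.00.
Offer Y: monthly rate = 7.8%/12 = 0.0065000; payment = 22,000 × 0.0065000 / (1 − (1+0.0065000)^−48) = $535.02.
Total interest on Offer Y = 48 × $535.02 − $22,000 = $3,680.96.
Offer X is lower by $390.96.

Offer X by $390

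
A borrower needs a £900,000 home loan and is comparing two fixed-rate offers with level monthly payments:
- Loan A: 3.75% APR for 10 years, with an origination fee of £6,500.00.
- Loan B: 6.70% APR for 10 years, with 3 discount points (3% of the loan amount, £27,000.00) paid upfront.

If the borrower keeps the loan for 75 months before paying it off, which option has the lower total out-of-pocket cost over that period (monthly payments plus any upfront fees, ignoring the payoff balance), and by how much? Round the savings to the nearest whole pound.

Loan A: monthly rate = 3.75%/12 = 0.0031250; payment = 900,000 × 0.0031250 / (1 − (1+0.0031250)^−120) = £9,005.51.
Loan B: at 6.70% the monthly rate is 0.0055833, so the payment is 900,000 × 0.0055833 / (1 − 1.0055833^−120) = £10,311.14.
Over 75 months: Loan A costs 75 × £9,005.51 + £6,500.00 = £681,913.25; Loan B costs 75 × £10,311.14 + £27,000.00 = £800,335.50.
Loan A is cheaper by £800,335.50 − £681,913.25 = £118,422.25.

Loan A by £118,422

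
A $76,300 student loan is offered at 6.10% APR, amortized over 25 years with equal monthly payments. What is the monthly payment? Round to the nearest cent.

Monthly rate = 6.1%/12 = 0.0050833; payment = 76,300 × 0.0050833 / (1 − (1+0.0050833)^−300) = $496.28.

$496.28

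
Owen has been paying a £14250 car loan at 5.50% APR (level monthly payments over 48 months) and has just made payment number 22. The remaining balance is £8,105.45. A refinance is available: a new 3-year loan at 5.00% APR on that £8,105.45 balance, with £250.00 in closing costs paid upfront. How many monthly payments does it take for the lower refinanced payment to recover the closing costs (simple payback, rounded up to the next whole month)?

3 months

Current payment = 14,250 × 5.5%/12 / (1 − (1+0.0045833)^−48) = £331.40.
Refinanced payment = 8,105.45 × 0.0041667 / (1 − (1+0.0041667)^−36) = £242.93.
Monthly savings = £331.40 − £242.93 = £88.47.
Break-even = £250.00 / £88.47 = 2.83 → 3 months.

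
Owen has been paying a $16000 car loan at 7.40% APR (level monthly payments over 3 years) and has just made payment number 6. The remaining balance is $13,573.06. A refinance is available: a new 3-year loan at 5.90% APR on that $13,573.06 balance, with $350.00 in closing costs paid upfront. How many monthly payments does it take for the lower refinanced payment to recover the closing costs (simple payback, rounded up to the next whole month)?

Current payment = 16,000 × 7.4%/12 / (1 − (1+0.0061667)^−36) = $496.96.
Refinanced payment = 13,573.06 × 0.0049167 / (1 − (1+0.0049167)^−36) = $412.30.
Monthly savings = $496.96 − $412.30 = $84.66.
Break-even = $350.00 / $84.66 = 4.13 → 5 months.

5 months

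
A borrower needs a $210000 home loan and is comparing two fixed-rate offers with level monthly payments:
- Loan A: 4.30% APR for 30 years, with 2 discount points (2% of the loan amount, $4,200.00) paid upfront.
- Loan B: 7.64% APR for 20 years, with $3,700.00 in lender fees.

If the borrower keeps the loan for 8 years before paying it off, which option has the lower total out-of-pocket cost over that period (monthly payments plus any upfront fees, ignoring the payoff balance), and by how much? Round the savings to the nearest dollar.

Loan A by $63,872

Loan A: at 4.30% the monthly rate is 0.0035833, so the payment is 210,000 × 0.0035833 / (1 − 1.0035833^−360) = $1,039.23.
Loan B: monthly rate = 7.64%/12 = 0.0063667; payment = 210,000 × 0.0063667 / (1 − (1+0.0063667)^−240) = $1,709.77.
Over 96 months: Loan A costs 96 × $1,039.23 + $4,200.00 = $103,966.08; Loan B costs 96 × $1,709.77 + $3,700.00 = $167,837.92.
Loan A is cheaper by $167,837.92 − $103,966.08 = $63,871.84.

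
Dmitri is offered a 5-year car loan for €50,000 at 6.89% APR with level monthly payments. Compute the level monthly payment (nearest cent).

€987.47

Monthly rate = 6.89%/12 = 0.0057417; payment = 50,000 × 0.0057417 / (1 − (1+0.0057417)^−60) = €987.47.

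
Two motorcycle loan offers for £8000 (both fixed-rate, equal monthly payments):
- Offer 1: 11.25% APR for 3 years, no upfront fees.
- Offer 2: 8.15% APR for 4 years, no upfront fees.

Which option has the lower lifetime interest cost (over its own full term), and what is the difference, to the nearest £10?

Offer 2 by £60

Offer 1: at 11.25% the monthly rate is 0.0093750, so the payment is 8,000 × 0.0093750 / (1 − 1.0093750^−36) = £262.86.
Total interest on Offer 1 = 36 × £262.86 − £8,000 = £1,462.96.
Offer 2: at 8.15% the monthly rate is 0.0067917, so the payment is 8,000 × 0.0067917 / (1 − 1.0067917^−48) = £195.87.
Total interest on Offer 2 = 48 × £195.87 − £8,000 = £1,401.76.
Offer 2 is lower by £61.20.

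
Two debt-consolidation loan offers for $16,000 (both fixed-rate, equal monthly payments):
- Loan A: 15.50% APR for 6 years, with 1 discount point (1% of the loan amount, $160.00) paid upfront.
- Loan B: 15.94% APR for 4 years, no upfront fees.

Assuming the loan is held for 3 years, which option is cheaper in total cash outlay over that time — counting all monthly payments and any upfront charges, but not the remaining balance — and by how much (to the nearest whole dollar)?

Loan A: monthly rate = 15.5%/12 = 0.0129167; payment = 16,000 × 0.0129167 / (1 − (1+0.0129167)^−72) = $342.68.
Loan B: at 15.94% the monthly rate is 0.0132833, so the payment is 16,000 × 0.0132833 / (1 − 1.0132833^−48) = $452.95.
Over 36 months: Loan A costs 36 × $342.68 + $160.00 = $12,496.48; Loan B costs 36 × $452.95 = $16,306.20.
Loan A is cheaper by $16,306.20 − $12,496.48 = $3,809.72.

Loan A by $3,810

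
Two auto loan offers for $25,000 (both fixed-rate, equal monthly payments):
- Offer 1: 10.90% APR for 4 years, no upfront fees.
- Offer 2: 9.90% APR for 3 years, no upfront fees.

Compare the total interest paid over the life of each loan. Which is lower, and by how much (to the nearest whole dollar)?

Offer 1: at 10.90% the monthly rate is 0.0090833, so the payment is 25,000 × 0.0090833 / (1 − 1.0090833^−48) = $644.92.
Total interest on Offer 1 = 48 × $644.92 − $25,000 = $5,956.16.
Offer 2: at 9.90% the monthly rate is 0.0082500, so the payment is 25,000 × 0.0082500 / (1 − 1.0082500^−36) = $805.51.
Total interest on Offer 2 = 36 × $805.51 − $25,000 = $3,998.36.
Offer 2 is lower by $1,957.80.

Offer 2 by $1,958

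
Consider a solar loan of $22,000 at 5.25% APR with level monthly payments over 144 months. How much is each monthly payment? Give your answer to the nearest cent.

$206.25

At 5.25% the monthly rate is 0.0043750, so the payment is 22,000 × 0.0043750 / (1 − 1.0043750^−144) = $206.25.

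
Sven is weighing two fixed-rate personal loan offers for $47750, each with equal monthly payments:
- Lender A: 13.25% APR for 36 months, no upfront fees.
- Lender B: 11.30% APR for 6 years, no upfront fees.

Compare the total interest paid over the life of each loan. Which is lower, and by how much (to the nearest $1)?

Lender A: at 13.25% the monthly rate is 0.0110417, so the payment is 47,750 × 0.0110417 / (1 − 1.0110417^−36) = $1,614.64.
Total interest on Lender A = 36 × $1,614.64 − $47,750 = $10,377.04.
Lender B: at 11.30% the monthly rate is 0.0094167, so the payment is 47,750 × 0.0094167 / (1 − 1.0094167^−72) = $916.23.
Total interest on Lender B = 72 × $916.23 − $47,750 = $18,218.56.
Lender A is lower by $7,841.52.

Lender A by $7,842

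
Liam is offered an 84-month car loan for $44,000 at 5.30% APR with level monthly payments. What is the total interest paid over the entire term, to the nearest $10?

At 5.30% the monthly rate is 0.0044167, so the payment is 44,000 × 0.0044167 / (1 − 1.0044167^−84) = $628.11.
Total paid = 84 × $628.11 = $52,761.24; interest = $52,761.24 − $44,000 = $8,761.24.

$8,760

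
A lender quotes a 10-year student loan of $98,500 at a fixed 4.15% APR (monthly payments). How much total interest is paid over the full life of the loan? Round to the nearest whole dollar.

$22,016

Monthly rate = 4.15%/12 = 0.0034583; payment = 98,500 × 0.0034583 / (1 − (1+0.0034583)^−120) = $1,004.30.
Total paid = 120 × $1,004.30 = $120,516.00; interest = $120,516.00 − $98,500 = $22,016.00.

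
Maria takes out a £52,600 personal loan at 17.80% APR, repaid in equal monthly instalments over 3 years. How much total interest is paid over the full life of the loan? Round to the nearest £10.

Monthly rate = 17.8%/12 = 0.0148333; payment = 52,600 × 0.0148333 / (1 − (1+0.0148333)^−36) = £1,896.34.
Total paid = 36 × £1,896.34 = £68,268.24; interest = £68,268.24 − £52,600 = £15,668.24.

£15,670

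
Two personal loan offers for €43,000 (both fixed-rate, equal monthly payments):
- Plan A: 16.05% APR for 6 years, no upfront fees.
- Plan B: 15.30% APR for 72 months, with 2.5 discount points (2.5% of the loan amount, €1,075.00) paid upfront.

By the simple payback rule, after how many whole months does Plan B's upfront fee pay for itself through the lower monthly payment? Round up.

61 months

Plan A: monthly rate = 16.05%/12 = 0.0133750; payment = 43,000 × 0.0133750 / (1 − (1+0.0133750)^−72) = €933.93.
Plan B: at 15.30% the monthly rate is 0.0127500, so the payment is 43,000 × 0.0127500 / (1 − 1.0127500^−72) = €916.26.
Monthly savings = €933.93 − €916.26 = €17.67.
Break-even = €1,075.00 / €17.67 = 60.84 → 61 months.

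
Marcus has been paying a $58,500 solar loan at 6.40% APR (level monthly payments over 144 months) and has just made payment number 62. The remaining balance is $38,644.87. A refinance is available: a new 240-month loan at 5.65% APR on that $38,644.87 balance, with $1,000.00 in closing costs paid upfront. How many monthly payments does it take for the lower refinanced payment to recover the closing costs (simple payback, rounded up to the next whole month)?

Current payment = 58,500 × 6.4%/12 / (1 − (1+0.0053333)^−144) = $583.06.
Refinanced payment = 38,644.87 × 0.0047083 / (1 − (1+0.0047083)^−240) = $269.12.
Monthly savings = $583.06 − $269.12 = $313.94.
Break-even = $1,000.00 / $313.94 = 3.19 → 4 months.

4 months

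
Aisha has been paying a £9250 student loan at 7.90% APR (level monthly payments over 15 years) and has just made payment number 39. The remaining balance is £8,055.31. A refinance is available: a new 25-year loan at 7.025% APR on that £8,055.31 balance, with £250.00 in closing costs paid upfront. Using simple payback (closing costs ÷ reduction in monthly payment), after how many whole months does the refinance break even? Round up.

9 months

Current payment = 9,250 × 7.9%/12 / (1 − (1+0.0065833)^−180) = £87.86.
Refinanced payment = 8,055.31 × 0.0058542 / (1 − (1+0.0058542)^−300) = £57.06.
Monthly savings = £87.86 − £57.06 = £30.80.
Break-even = £250.00 / £30.80 = 8.12 → 9 months.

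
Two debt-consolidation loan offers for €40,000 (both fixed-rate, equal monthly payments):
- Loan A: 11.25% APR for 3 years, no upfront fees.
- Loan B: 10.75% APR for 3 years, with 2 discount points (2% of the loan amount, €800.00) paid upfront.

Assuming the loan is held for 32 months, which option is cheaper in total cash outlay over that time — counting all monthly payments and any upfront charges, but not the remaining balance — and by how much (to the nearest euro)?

Loan A: monthly rate = 11.25%/12 = 0.0093750; payment = 40,000 × 0.0093750 / (1 − (1+0.0093750)^−36) = €1,314.29.
Loan B: at 10.75% the monthly rate is 0.0089583, so the payment is 40,000 × 0.0089583 / (1 − 1.0089583^−36) = €1,304.82.
Over 32 months: Loan A costs 32 × €1,314.29 = €42,057.28; Loan B costs 32 × €1,304.82 + €800.00 = €42,554.24.
Loan A is cheaper by €42,554.24 − €42,057.28 = €496.96.

Loan A by €497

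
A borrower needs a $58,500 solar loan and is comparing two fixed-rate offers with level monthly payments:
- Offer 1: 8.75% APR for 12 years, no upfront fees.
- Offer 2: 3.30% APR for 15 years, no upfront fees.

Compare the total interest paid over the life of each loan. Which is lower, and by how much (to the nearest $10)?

Offer 2 by $20,440

Offer 1: monthly rate = 8.75%/12 = 0.0072917; payment = 58,500 × 0.0072917 / (1 − (1+0.0072917)^−144) = $657.54.
Total interest on Offer 1 = 144 × $657.54 − $58,500 = $36,185.76.
Offer 2: monthly rate = 3.3%/12 = 0.0027500; payment = 58,500 × 0.0027500 / (1 − (1+0.0027500)^−180) = $412.48.
Total interest on Offer 2 = 180 × $412.48 − $58,500 = $15,746.40.
Offer 2 is lower by $20,439.36.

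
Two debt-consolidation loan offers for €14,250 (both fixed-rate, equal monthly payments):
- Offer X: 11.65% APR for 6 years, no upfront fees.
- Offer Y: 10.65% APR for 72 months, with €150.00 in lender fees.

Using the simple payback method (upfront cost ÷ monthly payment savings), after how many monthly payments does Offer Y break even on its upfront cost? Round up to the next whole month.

21 months

Offer X: at 11.65% the monthly rate is 0.0097083, so the payment is 14,250 × 0.0097083 / (1 − 1.0097083^−72) = €276.00.
Offer Y: monthly rate = 10.65%/12 = 0.0088750; payment = 14,250 × 0.0088750 / (1 − (1+0.0088750)^−72) = €268.69.
Monthly savings = €276.00 − €268.69 = €7.31.
Break-even = €150.00 / €7.31 = 20.52 → 21 months.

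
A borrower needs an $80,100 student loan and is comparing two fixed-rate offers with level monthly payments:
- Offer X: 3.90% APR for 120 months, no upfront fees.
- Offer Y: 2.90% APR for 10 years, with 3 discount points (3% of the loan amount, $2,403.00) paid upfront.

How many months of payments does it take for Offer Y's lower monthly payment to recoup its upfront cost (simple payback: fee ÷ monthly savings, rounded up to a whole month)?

65 months

Offer X: monthly rate = 3.9%/12 = 0.0032500; payment = 80,100 × 0.0032500 / (1 − (1+0.0032500)^−120) = $807.17.
Offer Y: at 2.90% the monthly rate is 0.0024167, so the payment is 80,100 × 0.0024167 / (1 − 1.0024167^−120) = $769.76.
Monthly savings = $807.17 − $769.76 = $37.41.
Break-even = $2,403.00 / $37.41 = 64.23 → 65 months.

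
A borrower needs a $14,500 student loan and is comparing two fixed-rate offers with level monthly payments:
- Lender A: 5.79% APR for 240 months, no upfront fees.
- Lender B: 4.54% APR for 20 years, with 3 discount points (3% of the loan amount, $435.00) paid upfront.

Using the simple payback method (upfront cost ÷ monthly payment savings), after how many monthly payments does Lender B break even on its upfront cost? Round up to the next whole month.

Lender A: monthly rate = 5.79%/12 = 0.0048250; payment = 14,500 × 0.0048250 / (1 − (1+0.0048250)^−240) = $102.13.
Lender B: monthly rate = 4.54%/12 = 0.0037833; payment = 14,500 × 0.0037833 / (1 − (1+0.0037833)^−240) = $92.05.
Monthly savings = $102.13 − $92.05 = $10.08.
Break-even = $435.00 / $10.08 = 43.15 → 44 months.

44 months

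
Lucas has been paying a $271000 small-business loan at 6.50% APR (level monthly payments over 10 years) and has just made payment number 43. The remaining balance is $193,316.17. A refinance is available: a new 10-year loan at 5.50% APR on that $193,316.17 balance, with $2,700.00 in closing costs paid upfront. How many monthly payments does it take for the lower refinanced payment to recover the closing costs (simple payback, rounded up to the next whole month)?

Current payment = 271,000 × 6.5%/12 / (1 − (1+0.0054167)^−120) = $3,077.15.
Refinanced payment = 193,316.17 × 0.0045833 / (1 − (1+0.0045833)^−120) = $2,097.99.
Monthly savings = $3,077.15 − $2,097.99 = $979.16.
Break-even = $2,700.00 / $979.16 = 2.76 → 3 months.

3 months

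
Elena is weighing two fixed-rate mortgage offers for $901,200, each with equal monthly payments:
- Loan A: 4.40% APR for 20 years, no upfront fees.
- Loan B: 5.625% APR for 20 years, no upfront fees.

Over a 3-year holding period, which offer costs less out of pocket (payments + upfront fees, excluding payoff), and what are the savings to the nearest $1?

Loan A by $21,965

Loan A: monthly rate = 4.4%/12 = 0.0036667; payment = 901,200 × 0.0036667 / (1 − (1+0.0036667)^−240) = $5,652.91.
Loan B: monthly rate = 5.625%/12 = 0.0046875; payment = 901,200 × 0.0046875 / (1 − (1+0.0046875)^−240) = $6,263.04.
Over 36 months: Loan A costs 36 × $5,652.91 = $203,504.76; Loan B costs 36 × $6,263.04 = $225,469.44.
Loan A is cheaper by $225,469.44 − $203,504.76 = $21,964.68.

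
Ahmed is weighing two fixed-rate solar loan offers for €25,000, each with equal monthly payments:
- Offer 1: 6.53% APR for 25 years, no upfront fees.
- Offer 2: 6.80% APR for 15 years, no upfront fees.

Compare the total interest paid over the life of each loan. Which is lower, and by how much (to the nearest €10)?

Offer 2 by €10,840

Offer 1: at 6.53% the monthly rate is 0.0054417, so the payment is 25,000 × 0.0054417 / (1 − 1.0054417^−300) = €169.27.
Total interest on Offer 1 = 300 × €169.27 − €25,000 = €25,781.00.
Offer 2: at 6.80% the monthly rate is 0.0056667, so the payment is 25,000 × 0.0056667 / (1 − 1.0056667^−180) = €221.92.
Total interest on Offer 2 = 180 × €221.92 − €25,000 = €14,945.60.
Offer 2 is lower by €10,835.40.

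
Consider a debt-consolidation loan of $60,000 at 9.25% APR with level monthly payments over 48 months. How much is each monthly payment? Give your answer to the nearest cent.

At 9.25% the monthly rate is 0.0077083, so the payment is 60,000 × 0.0077083 / (1 − 1.0077083^−48) = $1,500.24.

$1,500.24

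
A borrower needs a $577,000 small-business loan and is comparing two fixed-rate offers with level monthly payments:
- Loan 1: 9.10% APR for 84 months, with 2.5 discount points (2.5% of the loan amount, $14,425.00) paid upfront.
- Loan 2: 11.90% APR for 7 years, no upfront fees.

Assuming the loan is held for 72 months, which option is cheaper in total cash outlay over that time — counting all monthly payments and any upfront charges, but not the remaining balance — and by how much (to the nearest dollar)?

Loan 1: monthly rate = 9.1%/12 = 0.0075833; payment = 577,000 × 0.0075833 / (1 − (1+0.0075833)^−84) = $9,312.71.
Loan 2: at 11.90% the monthly rate is 0.0099167, so the payment is 577,000 × 0.0099167 / (1 − 1.0099167^−84) = $10,154.80.
Over 72 months: Loan 1 costs 72 × $9,312.71 + $14,425.00 = $684,940.12; Loan 2 costs 72 × $10,154.80 = $731,145.60.
Loan 1 is cheaper by $731,145.60 − $684,940.12 = $46,205.48.

Loan 1 by $46,205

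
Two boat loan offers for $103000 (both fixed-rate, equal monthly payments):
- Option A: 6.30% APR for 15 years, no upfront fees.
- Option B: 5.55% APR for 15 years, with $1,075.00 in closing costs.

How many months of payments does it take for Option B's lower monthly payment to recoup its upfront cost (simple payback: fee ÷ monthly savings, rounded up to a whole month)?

Option A: monthly rate = 6.3%/12 = 0.0052500; payment = 103,000 × 0.0052500 / (1 − (1+0.0052500)^−180) = $885.95.
Option B: monthly rate = 5.55%/12 = 0.0046250; payment = 103,000 × 0.0046250 / (1 − (1+0.0046250)^−180) = $844.33.
Monthly savings = $885.95 − $844.33 = $41.62.
Break-even = $1,075.00 / $41.62 = 25.83 → 26 months.

26 months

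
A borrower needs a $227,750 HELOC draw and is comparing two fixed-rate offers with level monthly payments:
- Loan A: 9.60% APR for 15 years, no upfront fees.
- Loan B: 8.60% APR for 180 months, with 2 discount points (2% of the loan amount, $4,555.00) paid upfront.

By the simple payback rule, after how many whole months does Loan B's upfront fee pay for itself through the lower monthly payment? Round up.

Loan A: at 9.60% the monthly rate is 0.0080000, so the payment is 227,750 × 0.0080000 / (1 − 1.0080000^−180) = $2,391.98.
Loan B: at 8.60% the monthly rate is 0.0071667, so the payment is 227,750 × 0.0071667 / (1 − 1.0071667^−180) = $2,256.11.
Monthly savings = $2,391.98 − $2,256.11 = $135.87.
Break-even = $4,555.00 / $135.87 = 33.52 → 34 months.

34 months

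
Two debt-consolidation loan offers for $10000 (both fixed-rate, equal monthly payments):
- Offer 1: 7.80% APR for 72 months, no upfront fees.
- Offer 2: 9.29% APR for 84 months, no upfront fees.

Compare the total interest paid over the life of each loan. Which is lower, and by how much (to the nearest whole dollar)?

Offer 1 by $1,085

Offer 1: monthly rate = 7.8%/12 = 0.0065000; payment = 10,000 × 0.0065000 / (1 − (1+0.0065000)^−72) = $174.36.
Total interest on Offer 1 = 72 × $174.36 − $10,000 = $2,553.92.
Offer 2: monthly rate = 9.29%/12 = 0.0077417; payment = 10,000 × 0.0077417 / (1 − (1+0.0077417)^−84) = $162.37.
Total interest on Offer 2 = 84 × $162.37 − $10,000 = $3,639.08.
Offer 1 is lower by $1,085.16.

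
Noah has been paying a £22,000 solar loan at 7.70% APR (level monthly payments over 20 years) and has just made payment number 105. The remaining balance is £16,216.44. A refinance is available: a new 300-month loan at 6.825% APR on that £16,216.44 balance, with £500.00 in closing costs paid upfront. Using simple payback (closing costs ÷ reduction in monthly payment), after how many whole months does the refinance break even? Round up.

Current payment = 22,000 × 7.7%/12 / (1 − (1+0.0064167)^−240) = £179.93.
Refinanced payment = 16,216.44 × 0.0056875 / (1 − (1+0.0056875)^−300) = £112.81.
Monthly savings = £179.93 − £112.81 = £67.12.
Break-even = £500.00 / £67.12 = 7.45 → 8 months.

8 months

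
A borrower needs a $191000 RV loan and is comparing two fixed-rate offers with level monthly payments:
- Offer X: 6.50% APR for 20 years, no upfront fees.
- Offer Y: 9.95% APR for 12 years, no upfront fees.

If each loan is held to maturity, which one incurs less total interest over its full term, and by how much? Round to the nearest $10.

Offer X: monthly rate = 6.5%/12 = 0.0054167; payment = 191,000 × 0.0054167 / (1 − (1+0.0054167)^−240) = $1,424.04.
Total interest on Offer X = 240 × $1,424.04 − $191,000 = $150,769.60.
Offer Y: at 9.95% the monthly rate is 0.0082917, so the payment is 191,000 × 0.0082917 / (1 − 1.0082917^−144) = $2,277.09.
Total interest on Offer Y = 144 × $2,277.09 − $191,000 = $136,900.96.
Offer Y is lower by $13,868.64.

Offer Y by $13,870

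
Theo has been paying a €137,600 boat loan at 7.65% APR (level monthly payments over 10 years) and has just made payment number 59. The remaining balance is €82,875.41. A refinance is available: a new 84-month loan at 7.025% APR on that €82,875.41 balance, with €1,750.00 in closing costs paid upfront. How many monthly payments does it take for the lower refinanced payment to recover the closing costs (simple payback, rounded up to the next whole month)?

5 months

Current payment = 137,600 × 7.65%/12 / (1 − (1+0.0063750)^−120) = €1,644.13.
Refinanced payment = 82,875.41 × 0.0058542 / (1 − (1+0.0058542)^−84) = €1,251.83.
Monthly savings = €1,644.13 − €1,251.83 = €392.30.
Break-even = €1,750.00 / €392.30 = 4.46 → 5 months.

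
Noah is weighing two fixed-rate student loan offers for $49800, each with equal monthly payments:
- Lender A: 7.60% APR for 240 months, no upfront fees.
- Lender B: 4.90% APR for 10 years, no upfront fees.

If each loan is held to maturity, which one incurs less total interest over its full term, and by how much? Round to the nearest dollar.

Lender A: at 7.60% the monthly rate is 0.0063333, so the payment is 49,800 × 0.0063333 / (1 − 1.0063333^−240) = $404.24.
Total interest on Lender A = 240 × $404.24 − $49,800 = $47,217.60.
Lender B: monthly rate = 4.9%/12 = 0.0040833; payment = 49,800 × 0.0040833 / (1 − (1+0.0040833)^−120) = $525.78.
Total interest on Lender B = 120 × $525.78 − $49,800 = $13,293.60.
Lender B is lower by $33,924.00.

Lender B by $33,924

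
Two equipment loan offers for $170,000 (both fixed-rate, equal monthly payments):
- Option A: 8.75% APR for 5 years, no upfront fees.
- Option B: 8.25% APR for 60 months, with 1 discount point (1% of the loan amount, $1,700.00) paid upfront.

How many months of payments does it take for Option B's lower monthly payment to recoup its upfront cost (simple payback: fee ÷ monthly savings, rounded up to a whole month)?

42 months

Option A: at 8.75% the monthly rate is 0.0072917, so the payment is 170,000 × 0.0072917 / (1 − 1.0072917^−60) = $3,508.33.
Option B: monthly rate = 8.25%/12 = 0.0068750; payment = 170,000 × 0.0068750 / (1 − (1+0.0068750)^−60) = $3,467.36.
Monthly savings = $3,508.33 − $3,467.36 = $40.97.
Break-even = $1,700.00 / $40.97 = 41.49 → 42 months.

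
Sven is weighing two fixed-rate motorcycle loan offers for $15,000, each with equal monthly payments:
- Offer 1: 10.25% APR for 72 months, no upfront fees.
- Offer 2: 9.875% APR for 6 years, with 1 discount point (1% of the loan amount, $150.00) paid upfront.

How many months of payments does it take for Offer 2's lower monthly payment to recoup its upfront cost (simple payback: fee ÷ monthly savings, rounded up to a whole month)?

Offer 1: at 10.25% the monthly rate is 0.0085417, so the payment is 15,000 × 0.0085417 / (1 − 1.0085417^−72) = $279.78.
Offer 2: monthly rate = 9.875%/12 = 0.0082292; payment = 15,000 × 0.0082292 / (1 − (1+0.0082292)^−72) = $276.94.
Monthly savings = $279.78 − $276.94 = $2.84.
Break-even = $150.00 / $2.84 = 52.82 → 53 months.

53 months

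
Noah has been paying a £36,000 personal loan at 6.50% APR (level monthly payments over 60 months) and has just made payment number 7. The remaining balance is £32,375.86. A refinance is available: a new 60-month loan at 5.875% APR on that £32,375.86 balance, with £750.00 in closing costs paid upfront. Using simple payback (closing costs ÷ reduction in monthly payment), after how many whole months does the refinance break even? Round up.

10 months

Current payment = 36,000 × 6.5%/12 / (1 − (1+0.0054167)^−60) = £704.38.
Refinanced payment = 32,375.86 × 0.0048958 / (1 − (1+0.0048958)^−60) = £624.04.
Monthly savings = £704.38 − £624.04 = £80.34.
Break-even = £750.00 / £80.34 = 9.34 → 10 months.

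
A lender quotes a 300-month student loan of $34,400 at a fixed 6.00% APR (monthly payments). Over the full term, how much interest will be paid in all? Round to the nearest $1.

$32,092

Monthly rate = 6%/12 = 0.0050000; payment = 34,400 × 0.0050000 / (1 − (1+0.0050000)^−300) = $221.64.
Total paid = 300 × $221.64 = $66,492.00; interest = $66,492.00 − $34,400 = $32,092.00.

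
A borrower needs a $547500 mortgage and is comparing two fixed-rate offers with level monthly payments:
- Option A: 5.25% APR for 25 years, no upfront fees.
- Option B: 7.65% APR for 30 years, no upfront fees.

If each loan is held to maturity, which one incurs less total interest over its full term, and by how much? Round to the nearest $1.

Option A: monthly rate = 5.25%/12 = 0.0043750; payment = 547,500 × 0.0043750 / (1 − (1+0.0043750)^−300) = $3,280.88.
Total interest on Option A = 300 × $3,280.88 − $547,500 = $436,764.00.
Option B: monthly rate = 7.65%/12 = 0.0063750; payment = 547,500 × 0.0063750 / (1 − (1+0.0063750)^−360) = $3,884.59.
Total interest on Option B = 360 × $3,884.59 − $547,500 = $850,952.40.
Option A is lower by $414,188.40.

Option A by $414,188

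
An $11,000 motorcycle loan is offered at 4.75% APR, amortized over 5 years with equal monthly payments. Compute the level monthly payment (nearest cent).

At 4.75% the monthly rate is 0.0039583, so the payment is 11,000 × 0.0039583 / (1 − 1.0039583^−60) = $206.33.

$206.33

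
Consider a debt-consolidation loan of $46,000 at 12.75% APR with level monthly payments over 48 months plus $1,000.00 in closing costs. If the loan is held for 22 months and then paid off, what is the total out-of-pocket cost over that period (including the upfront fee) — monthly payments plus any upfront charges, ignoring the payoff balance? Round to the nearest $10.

Monthly rate = 12.75%/12 = 0.0106250; payment = 46,000 × 0.0106250 / (1 − (1+0.0106250)^−48) = $1,228.36.
Total outlay = 22 × $1,228.36 + $1,000.00 = $28,023.92.

$28,020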